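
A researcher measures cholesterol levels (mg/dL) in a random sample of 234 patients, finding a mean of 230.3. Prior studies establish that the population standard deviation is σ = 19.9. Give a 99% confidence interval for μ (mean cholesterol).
(226.95, 233.65)

z-interval (σ known):
z* = 2.576 for 99% confidence

Margin of error = z* · σ/√n = 2.576 · 19.9/√234 = 3.35

CI: (230.3 - 3.35, 230.3 + 3.35) = (226.95, 233.65)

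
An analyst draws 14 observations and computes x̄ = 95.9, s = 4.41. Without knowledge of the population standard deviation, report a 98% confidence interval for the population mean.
(92.78, 99.02)

t-interval (σ unknown):
df = n - 1 = 13
t* = 2.650 for 98% confidence

Margin of error = t* · s/√n = 2.650 · 4.41/√14 = 3.12

CI: (92.78, 99.02)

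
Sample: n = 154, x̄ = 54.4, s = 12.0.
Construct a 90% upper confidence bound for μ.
μ ≤ 55.64

Upper bound (one-sided):
t* = 1.287 (one-sided for 90%)
Upper bound = x̄ + t* · s/√n = 54.4 + 1.287 · 12.0/√154 = 55.64

We are 90% confident that μ ≤ 55.64.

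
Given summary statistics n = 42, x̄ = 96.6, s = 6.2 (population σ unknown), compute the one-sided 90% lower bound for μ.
μ ≥ 95.35

Lower bound (one-sided):
t* = 1.303 (one-sided for 90%)
Lower bound = x̄ - t* · s/√n = 96.6 - 1.303 · 6.2/√42 = 95.35

We are 90% confident that μ ≥ 95.35.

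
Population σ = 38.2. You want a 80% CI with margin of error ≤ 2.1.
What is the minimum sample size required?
n ≥ 544

For margin E ≤ 2.1:
n ≥ (z* · σ / E)²
n ≥ (1.282 · 38.2 / 2.1)²
n ≥ 543.83

Minimum n = 544 (rounding up)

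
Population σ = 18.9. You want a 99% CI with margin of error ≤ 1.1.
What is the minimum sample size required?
n ≥ 1959

For margin E ≤ 1.1:
n ≥ (z* · σ / E)²
n ≥ (2.576 · 18.9 / 1.1)²
n ≥ 1958.98

Minimum n = 1959 (rounding up)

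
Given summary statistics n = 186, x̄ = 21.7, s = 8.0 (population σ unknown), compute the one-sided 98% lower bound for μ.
μ ≥ 20.49

Lower bound (one-sided):
t* = 2.068 (one-sided for 98%)
Lower bound = x̄ - t* · s/√n = 21.7 - 2.068 · 8.0/√186 = 20.49

We are 98% confident that μ ≥ 20.49.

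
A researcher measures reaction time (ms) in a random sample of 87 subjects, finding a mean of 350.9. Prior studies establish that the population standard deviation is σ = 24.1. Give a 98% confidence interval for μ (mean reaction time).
(344.89, 356.91)

z-interval (σ known):
z* = 2.326 for 98% confidence

Margin of error = z* · σ/√n = 2.326 · 24.1/√87 = 6.01

CI: (350.9 - 6.01, 350.9 + 6.01) = (344.89, 356.91)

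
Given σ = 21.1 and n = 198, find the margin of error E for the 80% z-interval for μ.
Margin of error = 1.92

Margin of error = z* · σ/√n
= 1.282 · 21.1/√198
= 1.282 · 21.1/14.0712
= 1.92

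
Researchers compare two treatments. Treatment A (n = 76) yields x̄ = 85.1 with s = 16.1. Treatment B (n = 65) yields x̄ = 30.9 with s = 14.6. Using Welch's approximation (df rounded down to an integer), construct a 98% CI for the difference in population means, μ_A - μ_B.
(48.11, 60.29)

Difference: x̄₁ - x̄₂ = 54.20
SE = √(s₁²/n₁ + s₂²/n₂) = √(16.1²/76 + 14.6²/65) = 2.5865
df = 138.51 → 138 (Welch–Satterthwaite, rounded down)
t* = 2.354

CI: 54.20 ± 2.354 · 2.5865 = 54.20 ± 6.09 = (48.11, 60.29)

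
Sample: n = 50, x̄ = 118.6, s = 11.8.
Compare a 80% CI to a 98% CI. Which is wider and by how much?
98% CI is wider by 3.69

df = 49
80% CI: t* = 1.299, (116.43, 120.77), width = 2 · t* · s/√n = 4.34
98% CI: t* = 2.405, (114.59, 122.61), width = 2 · t* · s/√n = 8.03

The 98% CI is wider by 8.03 - 4.34 = 3.69.
Higher confidence requires a wider interval.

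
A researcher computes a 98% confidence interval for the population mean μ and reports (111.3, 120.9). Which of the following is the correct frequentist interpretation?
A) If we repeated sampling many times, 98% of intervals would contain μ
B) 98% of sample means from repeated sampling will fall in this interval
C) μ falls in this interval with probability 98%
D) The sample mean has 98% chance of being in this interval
A

A) Correct — this is the frequentist long-run coverage interpretation.
B) Wrong — coverage applies to intervals containing μ, not to future x̄ values.
C) Wrong — μ is fixed; the randomness lives in the interval, not in μ.
D) Wrong — x̄ is observed and sits in the interval by construction.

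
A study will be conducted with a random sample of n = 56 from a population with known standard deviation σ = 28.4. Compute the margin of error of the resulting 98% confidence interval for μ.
Margin of error = 8.83

Margin of error = z* · σ/√n
= 2.326 · 28.4/√56
= 2.326 · 28.4/7.4833
= 8.83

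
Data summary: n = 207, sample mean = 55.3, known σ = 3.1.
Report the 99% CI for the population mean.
(54.74, 55.86)

z-interval (σ known):
z* = 2.576 for 99% confidence

Margin of error = z* · σ/√n = 2.576 · 3.1/√207 = 0.56

CI: (55.3 - 0.56, 55.3 + 0.56) = (54.74, 55.86)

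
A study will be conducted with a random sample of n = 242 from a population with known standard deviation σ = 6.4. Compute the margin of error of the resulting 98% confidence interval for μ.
Margin of error = 0.96

Margin of error = z* · σ/√n
= 2.326 · 6.4/√242
= 2.326 · 6.4/15.5563
= 0.96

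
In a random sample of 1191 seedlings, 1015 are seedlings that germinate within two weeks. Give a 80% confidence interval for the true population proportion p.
(0.839, 0.865)

Proportion CI:
p̂ = 1015/1191 = 0.85223
SE = √(p̂(1-p̂)/n) = √(0.85223 · 0.14777 / 1191) = 0.01028

z* = 1.282
Margin = z* · SE = 1.282 · 0.01028 = 0.0132

CI: 0.85223 ± 0.0132 = (0.839, 0.865)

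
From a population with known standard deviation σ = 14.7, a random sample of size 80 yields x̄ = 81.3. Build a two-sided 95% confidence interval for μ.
(78.08, 84.52)

z-interval (σ known):
z* = 1.960 for 95% confidence

Margin of error = z* · σ/√n = 1.960 · 14.7/√80 = 3.22

CI: (81.3 - 3.22, 81.3 + 3.22) = (78.08, 84.52)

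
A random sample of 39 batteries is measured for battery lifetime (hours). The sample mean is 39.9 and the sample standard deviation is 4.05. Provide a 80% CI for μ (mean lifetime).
(39.05, 40.75)

t-interval (σ unknown):
df = n - 1 = 38
t* = 1.304 for 80% confidence

Margin of error = t* · s/√n = 1.304 · 4.05/√39 = 0.85

CI: (39.05, 40.75)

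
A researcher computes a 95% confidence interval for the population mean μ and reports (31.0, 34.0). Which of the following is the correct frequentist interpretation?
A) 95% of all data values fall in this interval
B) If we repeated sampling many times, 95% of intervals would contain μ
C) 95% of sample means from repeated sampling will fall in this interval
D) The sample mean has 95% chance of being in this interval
B

A) Wrong — a CI is about the parameter μ, not individual data values.
B) Correct — this is the frequentist long-run coverage interpretation.
C) Wrong — coverage applies to intervals containing μ, not to future x̄ values.
D) Wrong — x̄ is observed and sits in the interval by construction.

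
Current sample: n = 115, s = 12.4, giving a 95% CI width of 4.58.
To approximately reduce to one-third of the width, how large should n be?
n ≈ 1035

CI width ∝ 1/√n
To reduce width by factor 3, need √n to grow by 3 → need 3² = 9 times as many samples.

Current: n = 115, width = 4.58
New: n = 1035, width ≈ 1.51

Width reduced by factor of 4.58/1.51 = 3.03.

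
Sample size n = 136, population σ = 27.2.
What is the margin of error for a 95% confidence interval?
Margin of error = 4.57

Margin of error = z* · σ/√n
= 1.960 · 27.2/√136
= 1.960 · 27.2/11.6619
= 4.57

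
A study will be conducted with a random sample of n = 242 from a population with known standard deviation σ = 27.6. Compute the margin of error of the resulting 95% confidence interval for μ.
Margin of error = 3.48

Margin of error = z* · σ/√n
= 1.960 · 27.6/√242
= 1.960 · 27.6/15.5563
= 3.48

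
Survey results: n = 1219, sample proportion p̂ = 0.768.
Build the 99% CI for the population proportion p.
(0.737, 0.799)

Proportion CI:
SE = √(p̂(1-p̂)/n) = √(0.768 · 0.232 / 1219) = 0.01209

z* = 2.576
Margin = z* · SE = 2.576 · 0.01209 = 0.0311

CI: 0.768 ± 0.0311 = (0.737, 0.799)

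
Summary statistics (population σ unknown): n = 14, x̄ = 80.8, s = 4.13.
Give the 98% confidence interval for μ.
(77.87, 83.73)

t-interval (σ unknown):
df = n - 1 = 13
t* = 2.650 for 98% confidence

Margin of error = t* · s/√n = 2.650 · 4.13/√14 = 2.93

CI: (77.87, 83.73)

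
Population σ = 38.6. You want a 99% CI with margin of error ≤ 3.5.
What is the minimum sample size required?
n ≥ 808

For margin E ≤ 3.5:
n ≥ (z* · σ / E)²
n ≥ (2.576 · 38.6 / 3.5)²
n ≥ 807.11

Minimum n = 808 (rounding up)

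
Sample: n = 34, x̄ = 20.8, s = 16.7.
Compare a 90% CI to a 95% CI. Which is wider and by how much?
95% CI is wider by 1.97

df = 33
90% CI: t* = 1.692, (15.95, 25.65), width = 2 · t* · s/√n = 9.69
95% CI: t* = 2.035, (14.97, 26.63), width = 2 · t* · s/√n = 11.66

The 95% CI is wider by 11.66 - 9.69 = 1.97.
Higher confidence requires a wider interval.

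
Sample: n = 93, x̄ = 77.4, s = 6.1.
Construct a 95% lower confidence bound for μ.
μ ≥ 76.35

Lower bound (one-sided):
t* = 1.662 (one-sided for 95%)
Lower bound = x̄ - t* · s/√n = 77.4 - 1.662 · 6.1/√93 = 76.35

We are 95% confident that μ ≥ 76.35.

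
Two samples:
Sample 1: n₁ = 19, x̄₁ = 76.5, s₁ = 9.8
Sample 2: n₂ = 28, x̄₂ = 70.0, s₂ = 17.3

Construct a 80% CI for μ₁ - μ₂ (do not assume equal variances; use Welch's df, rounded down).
(1.33, 11.67)

Difference: x̄₁ - x̄₂ = 6.50
SE = √(s₁²/n₁ + s₂²/n₂) = √(9.8²/19 + 17.3²/28) = 3.9678
df = 43.86 → 43 (Welch–Satterthwaite, rounded down)
t* = 1.302

CI: 6.50 ± 1.302 · 3.9678 = 6.50 ± 5.17 = (1.33, 11.67)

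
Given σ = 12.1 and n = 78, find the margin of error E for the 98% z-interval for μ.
Margin of error = 3.19

Margin of error = z* · σ/√n
= 2.326 · 12.1/√78
= 2.326 · 12.1/8.8318
= 3.19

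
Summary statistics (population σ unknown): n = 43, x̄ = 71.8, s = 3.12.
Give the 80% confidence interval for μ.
(71.18, 72.42)

t-interval (σ unknown):
df = n - 1 = 42
t* = 1.302 for 80% confidence

Margin of error = t* · s/√n = 1.302 · 3.12/√43 = 0.62

CI: (71.18, 72.42)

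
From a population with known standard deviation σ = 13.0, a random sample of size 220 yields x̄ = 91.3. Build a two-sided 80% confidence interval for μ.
(90.18, 92.42)

z-interval (σ known):
z* = 1.282 for 80% confidence

Margin of error = z* · σ/√n = 1.282 · 13.0/√220 = 1.12

CI: (91.3 - 1.12, 91.3 + 1.12) = (90.18, 92.42)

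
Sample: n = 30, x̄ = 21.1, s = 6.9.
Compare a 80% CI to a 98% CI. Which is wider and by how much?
98% CI is wider by 2.90

df = 29
80% CI: t* = 1.311, (19.45, 22.75), width = 2 · t* · s/√n = 3.30
98% CI: t* = 2.462, (18.00, 24.20), width = 2 · t* · s/√n = 6.20

The 98% CI is wider by 6.20 - 3.30 = 2.90.
Higher confidence requires a wider interval.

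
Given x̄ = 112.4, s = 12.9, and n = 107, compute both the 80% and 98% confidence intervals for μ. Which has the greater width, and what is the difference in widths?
98% CI is wider by 2.67

df = 106
80% CI: t* = 1.290, (110.79, 114.01), width = 2 · t* · s/√n = 3.22
98% CI: t* = 2.362, (109.45, 115.35), width = 2 · t* · s/√n = 5.89

The 98% CI is wider by 5.89 - 3.22 = 2.67.
Higher confidence requires a wider interval.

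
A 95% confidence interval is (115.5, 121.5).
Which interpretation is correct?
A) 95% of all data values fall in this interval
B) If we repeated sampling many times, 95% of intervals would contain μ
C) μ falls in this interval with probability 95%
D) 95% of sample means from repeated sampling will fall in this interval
B

A) Wrong — a CI is about the parameter μ, not individual data values.
B) Correct — this is the frequentist long-run coverage interpretation.
C) Wrong — μ is fixed; the randomness lives in the interval, not in μ.
D) Wrong — coverage applies to intervals containing μ, not to future x̄ values.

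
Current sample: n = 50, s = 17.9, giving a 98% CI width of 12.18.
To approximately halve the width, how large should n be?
n ≈ 200

CI width ∝ 1/√n
To reduce width by factor 2, need √n to grow by 2 → need 2² = 4 times as many samples.

Current: n = 50, width = 12.18
New: n = 200, width ≈ 5.94

Width reduced by factor of 12.18/5.94 = 2.05.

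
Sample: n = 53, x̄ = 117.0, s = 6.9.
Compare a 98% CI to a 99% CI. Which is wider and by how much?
99% CI is wider by 0.52

df = 52
98% CI: t* = 2.400, (114.73, 119.27), width = 2 · t* · s/√n = 4.55
99% CI: t* = 2.674, (114.47, 119.53), width = 2 · t* · s/√n = 5.07

The 99% CI is wider by 5.07 - 4.55 = 0.52.
Higher confidence requires a wider interval.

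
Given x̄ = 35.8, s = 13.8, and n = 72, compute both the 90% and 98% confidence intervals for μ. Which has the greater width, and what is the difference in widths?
98% CI is wider by 2.32

df = 71
90% CI: t* = 1.667, (33.09, 38.51), width = 2 · t* · s/√n = 5.42
98% CI: t* = 2.380, (31.93, 39.67), width = 2 · t* · s/√n = 7.74

The 98% CI is wider by 7.74 - 5.42 = 2.32.
Higher confidence requires a wider interval.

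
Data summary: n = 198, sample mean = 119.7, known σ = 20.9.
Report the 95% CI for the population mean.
(116.79, 122.61)

z-interval (σ known):
z* = 1.960 for 95% confidence

Margin of error = z* · σ/√n = 1.960 · 20.9/√198 = 2.91

CI: (119.7 - 2.91, 119.7 + 2.91) = (116.79, 122.61)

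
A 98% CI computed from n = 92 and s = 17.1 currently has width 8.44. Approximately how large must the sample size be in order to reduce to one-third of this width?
n ≈ 828

CI width ∝ 1/√n
To reduce width by factor 3, need √n to grow by 3 → need 3² = 9 times as many samples.

Current: n = 92, width = 8.44
New: n = 828, width ≈ 2.77

Width reduced by factor of 8.44/2.77 = 3.05.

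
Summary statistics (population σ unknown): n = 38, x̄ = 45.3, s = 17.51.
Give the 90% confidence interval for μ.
(40.51, 50.09)

t-interval (σ unknown):
df = n - 1 = 37
t* = 1.687 for 90% confidence

Margin of error = t* · s/√n = 1.687 · 17.51/√38 = 4.79

CI: (40.51, 50.09)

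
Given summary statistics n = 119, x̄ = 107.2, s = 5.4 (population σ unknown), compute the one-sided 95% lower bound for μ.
μ ≥ 106.38

Lower bound (one-sided):
t* = 1.658 (one-sided for 95%)
Lower bound = x̄ - t* · s/√n = 107.2 - 1.658 · 5.4/√119 = 106.38

We are 95% confident that μ ≥ 106.38.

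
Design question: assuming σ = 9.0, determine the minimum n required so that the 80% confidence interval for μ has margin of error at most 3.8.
n ≥ 10

For margin E ≤ 3.8:
n ≥ (z* · σ / E)²
n ≥ (1.282 · 9.0 / 3.8)²
n ≥ 9.22

Minimum n = 10 (rounding up)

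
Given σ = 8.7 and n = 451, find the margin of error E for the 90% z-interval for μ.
Margin of error = 0.67

Margin of error = z* · σ/√n
= 1.645 · 8.7/√451
= 1.645 · 8.7/21.2368
= 0.67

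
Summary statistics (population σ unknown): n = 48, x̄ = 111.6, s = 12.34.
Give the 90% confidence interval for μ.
(108.61, 114.59)

t-interval (σ unknown):
df = n - 1 = 47
t* = 1.678 for 90% confidence

Margin of error = t* · s/√n = 1.678 · 12.34/√48 = 2.99

CI: (108.61, 114.59)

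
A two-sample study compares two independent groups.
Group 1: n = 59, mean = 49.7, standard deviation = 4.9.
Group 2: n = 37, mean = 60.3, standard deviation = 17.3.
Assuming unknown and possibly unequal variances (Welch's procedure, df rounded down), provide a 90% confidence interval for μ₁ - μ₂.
(-15.51, -5.69)

Difference: x̄₁ - x̄₂ = -10.60
SE = √(s₁²/n₁ + s₂²/n₂) = √(4.9²/59 + 17.3²/37) = 2.9148
df = 39.65 → 39 (Welch–Satterthwaite, rounded down)
t* = 1.685

CI: -10.60 ± 1.685 · 2.9148 = -10.60 ± 4.91 = (-15.51, -5.69)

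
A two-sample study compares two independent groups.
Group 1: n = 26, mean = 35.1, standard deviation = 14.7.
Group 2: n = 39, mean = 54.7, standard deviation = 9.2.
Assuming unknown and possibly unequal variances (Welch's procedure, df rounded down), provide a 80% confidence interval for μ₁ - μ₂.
(-23.82, -15.38)

Difference: x̄₁ - x̄₂ = -19.60
SE = √(s₁²/n₁ + s₂²/n₂) = √(14.7²/26 + 9.2²/39) = 3.2375
df = 38.05 → 38 (Welch–Satterthwaite, rounded down)
t* = 1.304

CI: -19.60 ± 1.304 · 3.2375 = -19.60 ± 4.22 = (-23.82, -15.38)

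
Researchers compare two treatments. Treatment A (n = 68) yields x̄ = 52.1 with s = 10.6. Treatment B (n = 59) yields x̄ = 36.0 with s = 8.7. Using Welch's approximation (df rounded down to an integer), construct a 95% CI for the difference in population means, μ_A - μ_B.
(12.71, 19.49)

Difference: x̄₁ - x̄₂ = 16.10
SE = √(s₁²/n₁ + s₂²/n₂) = √(10.6²/68 + 8.7²/59) = 1.7133
df = 124.64 → 124 (Welch–Satterthwaite, rounded down)
t* = 1.979

CI: 16.10 ± 1.979 · 1.7133 = 16.10 ± 3.39 = (12.71, 19.49)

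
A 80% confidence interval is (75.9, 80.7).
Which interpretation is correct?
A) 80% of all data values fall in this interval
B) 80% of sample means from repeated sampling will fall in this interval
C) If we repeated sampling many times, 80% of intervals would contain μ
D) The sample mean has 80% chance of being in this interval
C

A) Wrong — a CI is about the parameter μ, not individual data values.
B) Wrong — coverage applies to intervals containing μ, not to future x̄ values.
C) Correct — this is the frequentist long-run coverage interpretation.
D) Wrong — x̄ is observed and sits in the interval by construction.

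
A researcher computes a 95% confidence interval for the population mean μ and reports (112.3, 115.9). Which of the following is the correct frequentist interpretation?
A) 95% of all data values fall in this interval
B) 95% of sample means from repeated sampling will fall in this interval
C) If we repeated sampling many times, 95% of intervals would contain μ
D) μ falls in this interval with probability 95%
C

A) Wrong — a CI is about the parameter μ, not individual data values.
B) Wrong — coverage applies to intervals containing μ, not to future x̄ values.
C) Correct — this is the frequentist long-run coverage interpretation.
D) Wrong — μ is fixed; the randomness lives in the interval, not in μ.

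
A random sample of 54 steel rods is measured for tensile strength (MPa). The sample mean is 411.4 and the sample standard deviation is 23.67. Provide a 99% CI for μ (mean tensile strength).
(402.79, 420.01)

t-interval (σ unknown):
df = n - 1 = 53
t* = 2.672 for 99% confidence

Margin of error = t* · s/√n = 2.672 · 23.67/√54 = 8.61

CI: (402.79, 420.01)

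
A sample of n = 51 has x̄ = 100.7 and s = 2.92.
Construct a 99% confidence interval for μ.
(99.61, 101.79)

t-interval (σ unknown):
df = n - 1 = 50
t* = 2.678 for 99% confidence

Margin of error = t* · s/√n = 2.678 · 2.92/√51 = 1.09

CI: (99.61, 101.79)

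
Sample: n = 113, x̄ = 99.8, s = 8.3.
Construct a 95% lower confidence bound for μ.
μ ≥ 98.50

Lower bound (one-sided):
t* = 1.659 (one-sided for 95%)
Lower bound = x̄ - t* · s/√n = 99.8 - 1.659 · 8.3/√113 = 98.50

We are 95% confident that μ ≥ 98.50.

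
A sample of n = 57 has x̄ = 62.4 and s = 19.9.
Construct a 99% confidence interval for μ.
(55.37, 69.43)

t-interval (σ unknown):
df = n - 1 = 56
t* = 2.667 for 99% confidence

Margin of error = t* · s/√n = 2.667 · 19.9/√57 = 7.03

CI: (55.37, 69.43)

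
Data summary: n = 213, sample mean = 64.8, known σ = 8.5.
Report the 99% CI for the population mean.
(63.30, 66.30)

z-interval (σ known):
z* = 2.576 for 99% confidence

Margin of error = z* · σ/√n = 2.576 · 8.5/√213 = 1.50

CI: (64.8 - 1.50, 64.8 + 1.50) = (63.30, 66.30)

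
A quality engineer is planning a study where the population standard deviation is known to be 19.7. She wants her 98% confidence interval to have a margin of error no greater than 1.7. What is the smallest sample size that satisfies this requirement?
n ≥ 727

For margin E ≤ 1.7:
n ≥ (z* · σ / E)²
n ≥ (2.326 · 19.7 / 1.7)²
n ≥ 726.53

Minimum n = 727 (rounding up)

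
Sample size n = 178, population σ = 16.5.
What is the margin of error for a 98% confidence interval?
Margin of error = 2.88

Margin of error = z* · σ/√n
= 2.326 · 16.5/√178
= 2.326 · 16.5/13.3417
= 2.88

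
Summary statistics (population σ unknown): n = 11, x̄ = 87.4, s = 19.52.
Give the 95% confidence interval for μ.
(74.29, 100.51)

t-interval (σ unknown):
df = n - 1 = 10
t* = 2.228 for 95% confidence

Margin of error = t* · s/√n = 2.228 · 19.52/√11 = 13.11

CI: (74.29, 100.51)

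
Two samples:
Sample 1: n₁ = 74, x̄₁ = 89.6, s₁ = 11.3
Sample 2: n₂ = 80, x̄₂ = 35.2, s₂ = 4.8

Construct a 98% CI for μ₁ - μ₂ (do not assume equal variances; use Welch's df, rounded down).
(51.04, 57.76)

Difference: x̄₁ - x̄₂ = 54.40
SE = √(s₁²/n₁ + s₂²/n₂) = √(11.3²/74 + 4.8²/80) = 1.4190
df = 96.91 → 96 (Welch–Satterthwaite, rounded down)
t* = 2.366

CI: 54.40 ± 2.366 · 1.4190 = 54.40 ± 3.36 = (51.04, 57.76)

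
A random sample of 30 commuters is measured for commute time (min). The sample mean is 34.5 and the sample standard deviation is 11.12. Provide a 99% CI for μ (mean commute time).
(28.90, 40.10)

t-interval (σ unknown):
df = n - 1 = 29
t* = 2.756 for 99% confidence

Margin of error = t* · s/√n = 2.756 · 11.12/√30 = 5.60

CI: (28.90, 40.10)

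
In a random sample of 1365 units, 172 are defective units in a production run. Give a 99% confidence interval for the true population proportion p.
(0.103, 0.149)

Proportion CI:
p̂ = 172/1365 = 0.12601
SE = √(p̂(1-p̂)/n) = √(0.12601 · 0.87399 / 1365) = 0.00898

z* = 2.576
Margin = z* · SE = 2.576 · 0.00898 = 0.0231

CI: 0.12601 ± 0.0231 = (0.103, 0.149)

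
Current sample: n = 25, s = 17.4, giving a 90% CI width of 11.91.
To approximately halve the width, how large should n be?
n ≈ 100

CI width ∝ 1/√n
To reduce width by factor 2, need √n to grow by 2 → need 2² = 4 times as many samples.

Current: n = 25, width = 11.91
New: n = 100, width ≈ 5.78

Width reduced by factor of 11.91/5.78 = 2.06.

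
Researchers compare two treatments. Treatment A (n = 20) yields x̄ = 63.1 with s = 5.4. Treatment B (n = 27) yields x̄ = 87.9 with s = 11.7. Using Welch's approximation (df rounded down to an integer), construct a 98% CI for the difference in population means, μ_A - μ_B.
(-31.01, -18.59)

Difference: x̄₁ - x̄₂ = -24.80
SE = √(s₁²/n₁ + s₂²/n₂) = √(5.4²/20 + 11.7²/27) = 2.5550
df = 38.72 → 38 (Welch–Satterthwaite, rounded down)
t* = 2.429

CI: -24.80 ± 2.429 · 2.5550 = -24.80 ± 6.21 = (-31.01, -18.59)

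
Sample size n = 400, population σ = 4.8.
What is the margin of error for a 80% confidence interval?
Margin of error = 0.31

Margin of error = z* · σ/√n
= 1.282 · 4.8/√400
= 1.282 · 4.8/20.0000
= 0.31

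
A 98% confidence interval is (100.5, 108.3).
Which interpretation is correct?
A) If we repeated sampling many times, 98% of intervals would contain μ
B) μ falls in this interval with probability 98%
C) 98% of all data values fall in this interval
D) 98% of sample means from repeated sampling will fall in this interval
A

A) Correct — this is the frequentist long-run coverage interpretation.
B) Wrong — μ is fixed; the randomness lives in the interval, not in μ.
C) Wrong — a CI is about the parameter μ, not individual data values.
D) Wrong — coverage applies to intervals containing μ, not to future x̄ values.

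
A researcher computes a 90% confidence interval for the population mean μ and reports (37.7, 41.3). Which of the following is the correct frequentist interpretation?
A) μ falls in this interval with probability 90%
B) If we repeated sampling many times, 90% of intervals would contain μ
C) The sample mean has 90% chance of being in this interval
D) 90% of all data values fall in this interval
B

A) Wrong — μ is fixed; the randomness lives in the interval, not in μ.
B) Correct — this is the frequentist long-run coverage interpretation.
C) Wrong — x̄ is observed and sits in the interval by construction.
D) Wrong — a CI is about the parameter μ, not individual data values.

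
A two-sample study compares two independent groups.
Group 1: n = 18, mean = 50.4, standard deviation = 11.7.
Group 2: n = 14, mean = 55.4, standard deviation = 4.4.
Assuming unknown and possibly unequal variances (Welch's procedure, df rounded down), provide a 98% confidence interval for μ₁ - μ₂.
(-12.52, 2.52)

Difference: x̄₁ - x̄₂ = -5.00
SE = √(s₁²/n₁ + s₂²/n₂) = √(11.7²/18 + 4.4²/14) = 2.9980
df = 22.76 → 22 (Welch–Satterthwaite, rounded down)
t* = 2.508

CI: -5.00 ± 2.508 · 2.9980 = -5.00 ± 7.52 = (-12.52, 2.52)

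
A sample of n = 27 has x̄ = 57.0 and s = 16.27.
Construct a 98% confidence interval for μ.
(49.24, 64.76)

t-interval (σ unknown):
df = n - 1 = 26
t* = 2.479 for 98% confidence

Margin of error = t* · s/√n = 2.479 · 16.27/√27 = 7.76

CI: (49.24, 64.76)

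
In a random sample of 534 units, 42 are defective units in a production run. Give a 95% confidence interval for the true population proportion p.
(0.056, 0.101)

Proportion CI:
p̂ = 42/534 = 0.07865
SE = √(p̂(1-p̂)/n) = √(0.07865 · 0.92135 / 534) = 0.01165

z* = 1.960
Margin = z* · SE = 1.960 · 0.01165 = 0.0228

CI: 0.07865 ± 0.0228 = (0.056, 0.101)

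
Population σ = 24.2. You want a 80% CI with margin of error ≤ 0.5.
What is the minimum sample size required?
n ≥ 3851

For margin E ≤ 0.5:
n ≥ (z* · σ / E)²
n ≥ (1.282 · 24.2 / 0.5)²
n ≥ 3850.05

Minimum n = 3851 (rounding up)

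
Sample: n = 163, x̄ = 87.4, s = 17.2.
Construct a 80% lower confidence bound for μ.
μ ≥ 86.26

Lower bound (one-sided):
t* = 0.844 (one-sided for 80%)
Lower bound = x̄ - t* · s/√n = 87.4 - 0.844 · 17.2/√163 = 86.26

We are 80% confident that μ ≥ 86.26.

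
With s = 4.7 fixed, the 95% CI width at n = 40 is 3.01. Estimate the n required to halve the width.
n ≈ 160

CI width ∝ 1/√n
To reduce width by factor 2, need √n to grow by 2 → need 2² = 4 times as many samples.

Current: n = 40, width = 3.01
New: n = 160, width ≈ 1.47

Width reduced by factor of 3.01/1.47 = 2.05.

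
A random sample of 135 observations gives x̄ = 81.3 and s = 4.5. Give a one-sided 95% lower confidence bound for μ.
μ ≥ 80.66

Lower bound (one-sided):
t* = 1.656 (one-sided for 95%)
Lower bound = x̄ - t* · s/√n = 81.3 - 1.656 · 4.5/√135 = 80.66

We are 95% confident that μ ≥ 80.66.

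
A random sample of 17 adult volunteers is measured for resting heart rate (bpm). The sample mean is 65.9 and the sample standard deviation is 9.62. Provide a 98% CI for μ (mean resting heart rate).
(59.87, 71.93)

t-interval (σ unknown):
df = n - 1 = 16
t* = 2.583 for 98% confidence

Margin of error = t* · s/√n = 2.583 · 9.62/√17 = 6.03

CI: (59.87, 71.93)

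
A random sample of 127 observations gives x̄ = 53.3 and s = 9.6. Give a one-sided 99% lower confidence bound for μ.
μ ≥ 51.29

Lower bound (one-sided):
t* = 2.356 (one-sided for 99%)
Lower bound = x̄ - t* · s/√n = 53.3 - 2.356 · 9.6/√127 = 51.29

We are 99% confident that μ ≥ 51.29.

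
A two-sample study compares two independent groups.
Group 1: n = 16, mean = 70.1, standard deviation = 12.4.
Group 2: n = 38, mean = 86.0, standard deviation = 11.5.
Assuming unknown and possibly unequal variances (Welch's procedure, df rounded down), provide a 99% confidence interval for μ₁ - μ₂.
(-25.95, -5.85)

Difference: x̄₁ - x̄₂ = -15.90
SE = √(s₁²/n₁ + s₂²/n₂) = √(12.4²/16 + 11.5²/38) = 3.6180
df = 26.43 → 26 (Welch–Satterthwaite, rounded down)
t* = 2.779

CI: -15.90 ± 2.779 · 3.6180 = -15.90 ± 10.05 = (-25.95, -5.85)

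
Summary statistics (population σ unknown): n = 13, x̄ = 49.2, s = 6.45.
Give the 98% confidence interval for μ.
(44.40, 54.00)

t-interval (σ unknown):
df = n - 1 = 12
t* = 2.681 for 98% confidence

Margin of error = t* · s/√n = 2.681 · 6.45/√13 = 4.80

CI: (44.40, 54.00)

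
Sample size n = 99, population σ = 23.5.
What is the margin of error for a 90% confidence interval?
Margin of error = 3.89

Margin of error = z* · σ/√n
= 1.645 · 23.5/√99
= 1.645 · 23.5/9.9499
= 3.89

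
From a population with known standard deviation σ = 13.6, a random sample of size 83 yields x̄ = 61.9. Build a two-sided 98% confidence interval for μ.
(58.43, 65.37)

z-interval (σ known):
z* = 2.326 for 98% confidence

Margin of error = z* · σ/√n = 2.326 · 13.6/√83 = 3.47

CI: (61.9 - 3.47, 61.9 + 3.47) = (58.43, 65.37)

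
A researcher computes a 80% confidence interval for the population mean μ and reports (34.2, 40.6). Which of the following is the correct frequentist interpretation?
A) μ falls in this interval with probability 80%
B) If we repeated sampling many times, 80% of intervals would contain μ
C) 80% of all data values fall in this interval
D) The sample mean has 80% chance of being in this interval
B

A) Wrong — μ is fixed; the randomness lives in the interval, not in μ.
B) Correct — this is the frequentist long-run coverage interpretation.
C) Wrong — a CI is about the parameter μ, not individual data values.
D) Wrong — x̄ is observed and sits in the interval by construction.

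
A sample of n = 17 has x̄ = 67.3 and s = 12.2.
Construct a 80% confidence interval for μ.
(63.34, 71.26)

t-interval (σ unknown):
df = n - 1 = 16
t* = 1.337 for 80% confidence

Margin of error = t* · s/√n = 1.337 · 12.2/√17 = 3.96

CI: (63.34, 71.26)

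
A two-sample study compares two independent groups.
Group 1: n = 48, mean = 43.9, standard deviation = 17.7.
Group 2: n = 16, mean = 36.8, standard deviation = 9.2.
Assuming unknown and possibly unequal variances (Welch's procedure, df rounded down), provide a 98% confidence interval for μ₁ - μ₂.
(-1.16, 15.36)

Difference: x̄₁ - x̄₂ = 7.10
SE = √(s₁²/n₁ + s₂²/n₂) = √(17.7²/48 + 9.2²/16) = 3.4376
df = 50.37 → 50 (Welch–Satterthwaite, rounded down)
t* = 2.403

CI: 7.10 ± 2.403 · 3.4376 = 7.10 ± 8.26 = (-1.16, 15.36)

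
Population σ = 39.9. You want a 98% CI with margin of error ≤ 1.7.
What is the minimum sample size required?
n ≥ 2981

For margin E ≤ 1.7:
n ≥ (z* · σ / E)²
n ≥ (2.326 · 39.9 / 1.7)²
n ≥ 2980.35

Minimum n = 2981 (rounding up)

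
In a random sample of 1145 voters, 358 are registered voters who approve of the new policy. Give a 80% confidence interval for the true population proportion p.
(0.295, 0.330)

Proportion CI:
p̂ = 358/1145 = 0.31266
SE = √(p̂(1-p̂)/n) = √(0.31266 · 0.68734 / 1145) = 0.01370

z* = 1.282
Margin = z* · SE = 1.282 · 0.01370 = 0.0176

CI: 0.31266 ± 0.0176 = (0.295, 0.330)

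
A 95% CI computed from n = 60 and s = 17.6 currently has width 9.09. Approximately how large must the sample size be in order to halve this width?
n ≈ 240

CI width ∝ 1/√n
To reduce width by factor 2, need √n to grow by 2 → need 2² = 4 times as many samples.

Current: n = 60, width = 9.09
New: n = 240, width ≈ 4.48

Width reduced by factor of 9.09/4.48 = 2.03.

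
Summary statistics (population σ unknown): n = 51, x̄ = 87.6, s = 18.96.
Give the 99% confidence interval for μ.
(80.49, 94.71)

t-interval (σ unknown):
df = n - 1 = 50
t* = 2.678 for 99% confidence

Margin of error = t* · s/√n = 2.678 · 18.96/√51 = 7.11

CI: (80.49, 94.71)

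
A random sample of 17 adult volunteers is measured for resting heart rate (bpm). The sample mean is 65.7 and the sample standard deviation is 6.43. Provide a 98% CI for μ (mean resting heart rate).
(61.67, 69.73)

t-interval (σ unknown):
df = n - 1 = 16
t* = 2.583 for 98% confidence

Margin of error = t* · s/√n = 2.583 · 6.43/√17 = 4.03

CI: (61.67, 69.73)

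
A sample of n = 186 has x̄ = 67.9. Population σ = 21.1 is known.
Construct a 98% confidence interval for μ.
(64.30, 71.50)

z-interval (σ known):
z* = 2.326 for 98% confidence

Margin of error = z* · σ/√n = 2.326 · 21.1/√186 = 3.60

CI: (67.9 - 3.60, 67.9 + 3.60) = (64.30, 71.50)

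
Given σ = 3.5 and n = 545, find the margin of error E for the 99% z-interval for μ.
Margin of error = 0.39

Margin of error = z* · σ/√n
= 2.576 · 3.5/√545
= 2.576 · 3.5/23.3452
= 0.39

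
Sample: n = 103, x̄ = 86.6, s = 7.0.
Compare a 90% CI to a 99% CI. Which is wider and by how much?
99% CI is wider by 1.33

df = 102
90% CI: t* = 1.660, (85.46, 87.74), width = 2 · t* · s/√n = 2.29
99% CI: t* = 2.625, (84.79, 88.41), width = 2 · t* · s/√n = 3.62

The 99% CI is wider by 3.62 - 2.29 = 1.33.
Higher confidence requires a wider interval.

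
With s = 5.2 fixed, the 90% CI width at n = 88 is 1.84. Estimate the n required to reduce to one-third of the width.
n ≈ 792

CI width ∝ 1/√n
To reduce width by factor 3, need √n to grow by 3 → need 3² = 9 times as many samples.

Current: n = 88, width = 1.84
New: n = 792, width ≈ 0.61

Width reduced by factor of 1.84/0.61 = 3.02.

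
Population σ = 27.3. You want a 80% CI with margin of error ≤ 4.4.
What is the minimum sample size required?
n ≥ 64

For margin E ≤ 4.4:
n ≥ (z* · σ / E)²
n ≥ (1.282 · 27.3 / 4.4)²
n ≥ 63.27

Minimum n = 64 (rounding up)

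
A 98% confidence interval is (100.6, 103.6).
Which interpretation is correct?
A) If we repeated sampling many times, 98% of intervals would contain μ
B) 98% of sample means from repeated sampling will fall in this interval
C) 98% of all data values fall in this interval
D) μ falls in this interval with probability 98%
A

A) Correct — this is the frequentist long-run coverage interpretation.
B) Wrong — coverage applies to intervals containing μ, not to future x̄ values.
C) Wrong — a CI is about the parameter μ, not individual data values.
D) Wrong — μ is fixed; the randomness lives in the interval, not in μ.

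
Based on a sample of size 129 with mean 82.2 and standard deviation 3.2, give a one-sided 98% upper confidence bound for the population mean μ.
μ ≤ 82.78

Upper bound (one-sided):
t* = 2.075 (one-sided for 98%)
Upper bound = x̄ + t* · s/√n = 82.2 + 2.075 · 3.2/√129 = 82.78

We are 98% confident that μ ≤ 82.78.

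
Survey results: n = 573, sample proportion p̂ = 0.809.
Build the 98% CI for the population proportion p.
(0.771, 0.847)

Proportion CI:
SE = √(p̂(1-p̂)/n) = √(0.809 · 0.191 / 573) = 0.01642

z* = 2.326
Margin = z* · SE = 2.326 · 0.01642 = 0.0382

CI: 0.809 ± 0.0382 = (0.771, 0.847)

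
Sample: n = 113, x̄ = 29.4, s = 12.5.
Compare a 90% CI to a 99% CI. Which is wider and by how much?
99% CI is wider by 2.26

df = 112
90% CI: t* = 1.659, (27.45, 31.35), width = 2 · t* · s/√n = 3.90
99% CI: t* = 2.620, (26.32, 32.48), width = 2 · t* · s/√n = 6.16

The 99% CI is wider by 6.16 - 3.90 = 2.26.
Higher confidence requires a wider interval.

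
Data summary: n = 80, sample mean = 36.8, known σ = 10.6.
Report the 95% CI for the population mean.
(34.48, 39.12)

z-interval (σ known):
z* = 1.960 for 95% confidence

Margin of error = z* · σ/√n = 1.960 · 10.6/√80 = 2.32

CI: (36.8 - 2.32, 36.8 + 2.32) = (34.48, 39.12)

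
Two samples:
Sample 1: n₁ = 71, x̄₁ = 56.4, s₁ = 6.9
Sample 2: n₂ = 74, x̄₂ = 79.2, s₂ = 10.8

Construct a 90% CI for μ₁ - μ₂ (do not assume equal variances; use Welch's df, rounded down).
(-25.28, -20.32)

Difference: x̄₁ - x̄₂ = -22.80
SE = √(s₁²/n₁ + s₂²/n₂) = √(6.9²/71 + 10.8²/74) = 1.4989
df = 124.77 → 124 (Welch–Satterthwaite, rounded down)
t* = 1.657

CI: -22.80 ± 1.657 · 1.4989 = -22.80 ± 2.48 = (-25.28, -20.32)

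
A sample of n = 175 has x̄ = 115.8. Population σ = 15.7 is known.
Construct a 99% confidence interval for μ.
(112.74, 118.86)

z-interval (σ known):
z* = 2.576 for 99% confidence

Margin of error = z* · σ/√n = 2.576 · 15.7/√175 = 3.06

CI: (115.8 - 3.06, 115.8 + 3.06) = (112.74, 118.86)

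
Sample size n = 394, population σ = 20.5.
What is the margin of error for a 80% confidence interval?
Margin of error = 1.32

Margin of error = z* · σ/√n
= 1.282 · 20.5/√394
= 1.282 · 20.5/19.8494
= 1.32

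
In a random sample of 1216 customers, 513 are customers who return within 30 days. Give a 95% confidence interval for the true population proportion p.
(0.394, 0.450)

Proportion CI:
p̂ = 513/1216 = 0.42188
SE = √(p̂(1-p̂)/n) = √(0.42188 · 0.57812 / 1216) = 0.01416

z* = 1.960
Margin = z* · SE = 1.960 · 0.01416 = 0.0278

CI: 0.42188 ± 0.0278 = (0.394, 0.450)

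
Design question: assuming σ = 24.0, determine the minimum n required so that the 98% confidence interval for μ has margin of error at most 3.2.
n ≥ 305

For margin E ≤ 3.2:
n ≥ (z* · σ / E)²
n ≥ (2.326 · 24.0 / 3.2)²
n ≥ 304.33

Minimum n = 305 (rounding up)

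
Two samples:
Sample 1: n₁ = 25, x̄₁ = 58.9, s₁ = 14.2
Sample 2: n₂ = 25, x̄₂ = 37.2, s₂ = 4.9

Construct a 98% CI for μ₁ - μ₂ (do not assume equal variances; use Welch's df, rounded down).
(14.30, 29.10)

Difference: x̄₁ - x̄₂ = 21.70
SE = √(s₁²/n₁ + s₂²/n₂) = √(14.2²/25 + 4.9²/25) = 3.0043
df = 29.64 → 29 (Welch–Satterthwaite, rounded down)
t* = 2.462

CI: 21.70 ± 2.462 · 3.0043 = 21.70 ± 7.40 = (14.30, 29.10)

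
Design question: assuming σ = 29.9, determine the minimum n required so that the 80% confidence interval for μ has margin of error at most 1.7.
n ≥ 509

For margin E ≤ 1.7:
n ≥ (z* · σ / E)²
n ≥ (1.282 · 29.9 / 1.7)²
n ≥ 508.42

Minimum n = 509 (rounding up)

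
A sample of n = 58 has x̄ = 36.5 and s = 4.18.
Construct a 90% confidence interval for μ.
(35.58, 37.42)

t-interval (σ unknown):
df = n - 1 = 57
t* = 1.672 for 90% confidence

Margin of error = t* · s/√n = 1.672 · 4.18/√58 = 0.92

CI: (35.58, 37.42)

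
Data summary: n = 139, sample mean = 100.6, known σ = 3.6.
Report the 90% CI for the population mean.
(100.10, 101.10)

z-interval (σ known):
z* = 1.645 for 90% confidence

Margin of error = z* · σ/√n = 1.645 · 3.6/√139 = 0.50

CI: (100.6 - 0.50, 100.6 + 0.50) = (100.10, 101.10)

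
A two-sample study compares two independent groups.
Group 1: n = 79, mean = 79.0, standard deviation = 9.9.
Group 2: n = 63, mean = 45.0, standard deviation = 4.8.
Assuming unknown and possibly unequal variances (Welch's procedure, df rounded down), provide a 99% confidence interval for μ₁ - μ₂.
(30.68, 37.32)

Difference: x̄₁ - x̄₂ = 34.00
SE = √(s₁²/n₁ + s₂²/n₂) = √(9.9²/79 + 4.8²/63) = 1.2674
df = 117.88 → 117 (Welch–Satterthwaite, rounded down)
t* = 2.619

CI: 34.00 ± 2.619 · 1.2674 = 34.00 ± 3.32 = (30.68, 37.32)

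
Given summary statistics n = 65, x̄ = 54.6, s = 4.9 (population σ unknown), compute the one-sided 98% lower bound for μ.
μ ≥ 53.33

Lower bound (one-sided):
t* = 2.096 (one-sided for 98%)
Lower bound = x̄ - t* · s/√n = 54.6 - 2.096 · 4.9/√65 = 53.33

We are 98% confident that μ ≥ 53.33.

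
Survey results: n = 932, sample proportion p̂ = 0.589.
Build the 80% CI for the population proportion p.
(0.568, 0.610)

Proportion CI:
SE = √(p̂(1-p̂)/n) = √(0.589 · 0.411 / 932) = 0.01612

z* = 1.282
Margin = z* · SE = 1.282 · 0.01612 = 0.0207

CI: 0.589 ± 0.0207 = (0.568, 0.610)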